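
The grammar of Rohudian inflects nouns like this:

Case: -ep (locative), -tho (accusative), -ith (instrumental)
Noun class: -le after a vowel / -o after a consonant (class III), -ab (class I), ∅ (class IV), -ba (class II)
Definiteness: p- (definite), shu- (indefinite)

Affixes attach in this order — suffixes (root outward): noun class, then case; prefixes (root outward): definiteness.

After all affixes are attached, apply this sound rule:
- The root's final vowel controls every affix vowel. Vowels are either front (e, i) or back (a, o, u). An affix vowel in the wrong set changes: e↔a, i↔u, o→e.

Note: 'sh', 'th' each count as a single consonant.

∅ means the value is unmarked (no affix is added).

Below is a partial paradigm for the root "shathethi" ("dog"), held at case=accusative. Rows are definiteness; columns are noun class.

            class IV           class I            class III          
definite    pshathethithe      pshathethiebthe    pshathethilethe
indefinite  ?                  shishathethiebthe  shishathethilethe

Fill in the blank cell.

noun class = class IV: zero marking, form stays shathethi.
Attach case accusative -tho → shathethitho.
Attach definiteness indefinite shu- → shushathethitho.
Apply vowel harmony: shushathethitho → shishathethithe.

shishathethithe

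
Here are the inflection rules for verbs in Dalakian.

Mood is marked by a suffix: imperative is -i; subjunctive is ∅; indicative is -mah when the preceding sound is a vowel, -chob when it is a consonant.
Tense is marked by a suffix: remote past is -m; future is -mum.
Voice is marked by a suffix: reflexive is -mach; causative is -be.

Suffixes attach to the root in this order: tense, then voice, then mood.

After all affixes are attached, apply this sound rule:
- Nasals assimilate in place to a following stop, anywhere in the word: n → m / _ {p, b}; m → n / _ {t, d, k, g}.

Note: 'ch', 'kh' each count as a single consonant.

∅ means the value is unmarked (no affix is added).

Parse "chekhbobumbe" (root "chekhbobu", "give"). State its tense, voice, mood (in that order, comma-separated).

remote past, causative, subjunctive

Segment: chekhbobu-m-be.
tense: -m → remote past.
voice: -be → causative.
mood: ∅ → subjunctive.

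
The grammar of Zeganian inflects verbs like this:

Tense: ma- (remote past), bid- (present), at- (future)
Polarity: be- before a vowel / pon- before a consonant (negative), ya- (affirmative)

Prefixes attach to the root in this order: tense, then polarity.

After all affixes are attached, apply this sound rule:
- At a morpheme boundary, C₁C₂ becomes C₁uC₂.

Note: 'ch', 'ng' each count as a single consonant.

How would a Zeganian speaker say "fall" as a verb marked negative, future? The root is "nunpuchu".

beatununpuchu

Attach tense future at- → atnunpuchu.
Attach polarity negative be- (before vowel 'a') → beatnunpuchu.
Apply epenthesis: beatnunpuchu → beatununpuchu.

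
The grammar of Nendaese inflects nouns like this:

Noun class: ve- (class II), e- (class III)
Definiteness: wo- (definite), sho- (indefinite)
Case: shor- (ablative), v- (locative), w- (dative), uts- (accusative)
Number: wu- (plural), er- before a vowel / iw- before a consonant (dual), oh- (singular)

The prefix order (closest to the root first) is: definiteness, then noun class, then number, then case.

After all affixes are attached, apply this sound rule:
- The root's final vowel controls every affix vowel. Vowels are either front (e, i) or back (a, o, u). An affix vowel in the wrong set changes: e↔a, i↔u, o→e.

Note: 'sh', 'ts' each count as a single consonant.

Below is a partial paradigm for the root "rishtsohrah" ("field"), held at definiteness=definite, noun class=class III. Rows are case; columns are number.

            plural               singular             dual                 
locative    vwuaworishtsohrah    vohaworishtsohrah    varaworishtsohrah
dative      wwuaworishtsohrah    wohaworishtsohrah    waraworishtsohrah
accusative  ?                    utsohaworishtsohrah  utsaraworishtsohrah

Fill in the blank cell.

utswuaworishtsohrah

Attach definiteness definite wo- → worishtsohrah.
Attach noun class class III e- → eworishtsohrah.
Attach number plural wu- → wueworishtsohrah.
Attach case accusative uts- → utswueworishtsohrah.
Apply vowel harmony: utswueworishtsohrah → utswuaworishtsohrah.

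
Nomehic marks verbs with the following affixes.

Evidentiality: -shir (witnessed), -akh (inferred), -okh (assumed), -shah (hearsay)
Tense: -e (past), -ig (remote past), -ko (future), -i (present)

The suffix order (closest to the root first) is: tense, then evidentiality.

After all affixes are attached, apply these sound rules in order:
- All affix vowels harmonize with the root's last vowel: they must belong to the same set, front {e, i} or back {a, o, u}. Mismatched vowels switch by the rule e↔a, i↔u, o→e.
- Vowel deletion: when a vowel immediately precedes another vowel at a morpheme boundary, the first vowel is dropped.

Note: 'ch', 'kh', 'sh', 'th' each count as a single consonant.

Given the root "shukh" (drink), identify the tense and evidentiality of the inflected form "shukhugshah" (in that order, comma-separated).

Segment: shukh-ig-shah.
tense: -ig → remote past.
evidentiality: -shah → hearsay.

remote past, hearsay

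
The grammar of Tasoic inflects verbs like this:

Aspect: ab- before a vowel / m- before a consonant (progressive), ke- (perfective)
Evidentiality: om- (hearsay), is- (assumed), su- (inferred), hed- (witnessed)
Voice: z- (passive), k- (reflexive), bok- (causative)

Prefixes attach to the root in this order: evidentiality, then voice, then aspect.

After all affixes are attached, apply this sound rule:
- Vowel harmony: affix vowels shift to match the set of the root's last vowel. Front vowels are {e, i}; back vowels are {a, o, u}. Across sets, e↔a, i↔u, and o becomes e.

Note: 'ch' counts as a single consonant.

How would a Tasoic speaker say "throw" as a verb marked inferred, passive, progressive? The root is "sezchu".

mzsusezchu

Attach evidentiality inferred su- → susezchu.
Attach voice passive z- → zsusezchu.
Attach aspect progressive m- (before consonant 'z') → mzsusezchu.
Vowel harmony: no change.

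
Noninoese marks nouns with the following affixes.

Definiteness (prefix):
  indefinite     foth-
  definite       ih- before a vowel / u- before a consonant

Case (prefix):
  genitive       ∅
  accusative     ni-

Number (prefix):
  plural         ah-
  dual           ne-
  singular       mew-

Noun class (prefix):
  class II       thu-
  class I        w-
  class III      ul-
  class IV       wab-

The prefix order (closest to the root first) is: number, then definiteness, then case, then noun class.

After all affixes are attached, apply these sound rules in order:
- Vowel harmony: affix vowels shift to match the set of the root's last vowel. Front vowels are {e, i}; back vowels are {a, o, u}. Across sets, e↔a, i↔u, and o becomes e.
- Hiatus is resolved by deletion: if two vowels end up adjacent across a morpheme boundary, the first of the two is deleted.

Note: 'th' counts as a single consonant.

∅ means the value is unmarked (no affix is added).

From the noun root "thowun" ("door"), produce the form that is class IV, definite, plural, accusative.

wabnuhahthowun

Attach number plural ah- → ahthowun.
Attach definiteness definite ih- (before vowel 'a') → ihahthowun.
Attach case accusative ni- → niihahthowun.
Attach noun class class IV wab- → wabniihahthowun.
Apply vowel harmony: wabniihahthowun → wabnuuhahthowun.
Apply vowel deletion: wabnuuhahthowun → wabnuhahthowun.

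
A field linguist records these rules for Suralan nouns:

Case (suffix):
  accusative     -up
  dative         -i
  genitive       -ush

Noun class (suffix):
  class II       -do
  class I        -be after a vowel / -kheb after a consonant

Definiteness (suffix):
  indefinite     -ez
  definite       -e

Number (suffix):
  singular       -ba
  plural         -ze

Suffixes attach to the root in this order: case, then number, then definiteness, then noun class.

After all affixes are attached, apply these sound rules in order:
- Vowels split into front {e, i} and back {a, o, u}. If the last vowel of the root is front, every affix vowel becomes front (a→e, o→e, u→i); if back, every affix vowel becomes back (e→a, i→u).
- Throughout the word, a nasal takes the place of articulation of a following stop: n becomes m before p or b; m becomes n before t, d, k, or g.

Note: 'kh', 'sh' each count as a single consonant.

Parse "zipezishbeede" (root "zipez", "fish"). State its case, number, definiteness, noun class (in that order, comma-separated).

genitive, singular, definite, class II

Segment: zipez-ush-ba-e-do.
case: -ush → genitive.
number: -ba → singular.
definiteness: -e → definite.
noun class: -do → class II.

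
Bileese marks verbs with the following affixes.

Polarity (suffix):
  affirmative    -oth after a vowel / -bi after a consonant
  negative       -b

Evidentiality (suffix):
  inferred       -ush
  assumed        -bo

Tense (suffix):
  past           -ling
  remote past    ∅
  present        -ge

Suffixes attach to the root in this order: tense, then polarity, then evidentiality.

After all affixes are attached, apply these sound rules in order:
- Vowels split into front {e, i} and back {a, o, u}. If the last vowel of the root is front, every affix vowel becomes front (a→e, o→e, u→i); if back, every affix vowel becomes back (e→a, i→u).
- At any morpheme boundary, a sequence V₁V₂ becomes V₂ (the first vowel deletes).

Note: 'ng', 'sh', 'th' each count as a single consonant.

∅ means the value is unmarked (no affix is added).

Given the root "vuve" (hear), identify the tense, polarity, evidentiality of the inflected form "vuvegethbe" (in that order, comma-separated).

Segment: vuve-ge-oth-bo.
tense: -ge → present.
polarity: -oth/bi → affirmative.
evidentiality: -bo → assumed.

present, affirmative, assumed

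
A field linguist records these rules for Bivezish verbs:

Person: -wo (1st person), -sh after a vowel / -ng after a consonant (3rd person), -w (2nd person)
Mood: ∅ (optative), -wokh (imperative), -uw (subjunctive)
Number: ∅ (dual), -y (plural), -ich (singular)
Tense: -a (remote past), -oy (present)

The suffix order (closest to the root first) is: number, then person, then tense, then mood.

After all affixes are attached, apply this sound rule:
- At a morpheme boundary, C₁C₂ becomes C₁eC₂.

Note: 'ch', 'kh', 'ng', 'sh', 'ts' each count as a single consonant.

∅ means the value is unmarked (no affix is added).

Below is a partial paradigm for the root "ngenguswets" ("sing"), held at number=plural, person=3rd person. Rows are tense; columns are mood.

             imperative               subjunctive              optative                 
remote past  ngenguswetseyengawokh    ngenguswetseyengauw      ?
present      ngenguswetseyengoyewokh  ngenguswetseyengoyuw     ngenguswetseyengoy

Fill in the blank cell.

ngenguswetseyenga

Attach number plural -y → ngenguswetsy.
Attach person 3rd person -ng (after consonant 'y') → ngenguswetsyng.
Attach tense remote past -a → ngenguswetsynga.
mood = optative: zero marking, form stays ngenguswetsynga.
Apply epenthesis: ngenguswetsynga → ngenguswetseyenga.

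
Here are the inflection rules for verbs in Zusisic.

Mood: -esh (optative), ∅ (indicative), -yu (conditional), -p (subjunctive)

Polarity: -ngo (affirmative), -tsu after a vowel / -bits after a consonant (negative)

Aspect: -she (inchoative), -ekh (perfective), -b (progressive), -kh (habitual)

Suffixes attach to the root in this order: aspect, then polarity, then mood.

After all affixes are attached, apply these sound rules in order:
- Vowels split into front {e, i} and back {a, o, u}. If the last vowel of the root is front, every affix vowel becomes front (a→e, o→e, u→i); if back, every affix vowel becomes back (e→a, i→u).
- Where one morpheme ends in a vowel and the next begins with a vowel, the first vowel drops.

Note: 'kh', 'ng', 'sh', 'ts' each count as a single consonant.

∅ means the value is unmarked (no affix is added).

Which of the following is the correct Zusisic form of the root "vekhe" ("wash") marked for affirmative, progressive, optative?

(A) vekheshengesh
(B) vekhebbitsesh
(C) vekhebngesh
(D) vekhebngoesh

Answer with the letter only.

C

Attach aspect progressive -b → vekheb.
Attach polarity affirmative -ngo → vekhebngo.
Attach mood optative -esh → vekhebngoesh.
Apply vowel harmony: vekhebngoesh → vekhebngeesh.
Apply vowel deletion: vekhebngeesh → vekhebngesh.
So the correct form is vekhebngesh, option (C).
(B) vekhebbitsesh is wrong: it uses negative instead of affirmative for polarity.
(D) vekhebngoesh is wrong: it fails to apply the sound rule(s).
(A) vekheshengesh is wrong: it uses inchoative instead of progressive for aspect.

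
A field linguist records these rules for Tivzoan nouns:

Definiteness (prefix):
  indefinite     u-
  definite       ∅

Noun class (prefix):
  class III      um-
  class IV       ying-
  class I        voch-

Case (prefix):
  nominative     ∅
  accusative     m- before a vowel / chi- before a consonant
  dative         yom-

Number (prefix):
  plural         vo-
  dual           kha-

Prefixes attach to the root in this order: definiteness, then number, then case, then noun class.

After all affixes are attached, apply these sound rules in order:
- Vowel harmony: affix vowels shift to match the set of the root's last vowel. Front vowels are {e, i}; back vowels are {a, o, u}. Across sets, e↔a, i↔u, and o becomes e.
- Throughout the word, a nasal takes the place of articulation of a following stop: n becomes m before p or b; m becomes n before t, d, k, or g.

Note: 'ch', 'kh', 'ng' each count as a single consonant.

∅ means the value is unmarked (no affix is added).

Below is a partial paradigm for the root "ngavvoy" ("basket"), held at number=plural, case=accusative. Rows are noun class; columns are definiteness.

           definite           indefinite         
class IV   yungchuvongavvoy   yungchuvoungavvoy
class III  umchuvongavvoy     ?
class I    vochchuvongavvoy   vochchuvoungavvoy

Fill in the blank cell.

Attach definiteness indefinite u- → ungavvoy.
Attach number plural vo- → voungavvoy.
Attach case accusative chi- (before consonant 'v') → chivoungavvoy.
Attach noun class class III um- → umchivoungavvoy.
Apply vowel harmony: umchivoungavvoy → umchuvoungavvoy.
Nasal assimilation: no change.

umchuvoungavvoy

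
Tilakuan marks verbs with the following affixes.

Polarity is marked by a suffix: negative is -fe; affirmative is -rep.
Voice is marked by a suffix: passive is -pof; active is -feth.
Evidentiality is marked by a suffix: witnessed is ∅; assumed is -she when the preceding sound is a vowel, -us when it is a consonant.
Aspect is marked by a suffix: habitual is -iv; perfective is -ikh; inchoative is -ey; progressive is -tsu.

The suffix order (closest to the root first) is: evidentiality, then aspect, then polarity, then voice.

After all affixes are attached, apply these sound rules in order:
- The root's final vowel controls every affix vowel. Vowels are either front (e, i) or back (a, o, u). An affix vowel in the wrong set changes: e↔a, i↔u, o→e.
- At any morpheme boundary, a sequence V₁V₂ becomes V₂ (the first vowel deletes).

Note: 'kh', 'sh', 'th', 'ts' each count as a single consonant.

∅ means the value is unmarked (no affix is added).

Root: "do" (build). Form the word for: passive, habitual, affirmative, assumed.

doshuvrappof

Attach evidentiality assumed -she (after vowel 'o') → doshe.
Attach aspect habitual -iv → dosheiv.
Attach polarity affirmative -rep → dosheivrep.
Attach voice passive -pof → dosheivreppof.
Apply vowel harmony: dosheivreppof → doshauvrappof.
Apply vowel deletion: doshauvrappof → doshuvrappof.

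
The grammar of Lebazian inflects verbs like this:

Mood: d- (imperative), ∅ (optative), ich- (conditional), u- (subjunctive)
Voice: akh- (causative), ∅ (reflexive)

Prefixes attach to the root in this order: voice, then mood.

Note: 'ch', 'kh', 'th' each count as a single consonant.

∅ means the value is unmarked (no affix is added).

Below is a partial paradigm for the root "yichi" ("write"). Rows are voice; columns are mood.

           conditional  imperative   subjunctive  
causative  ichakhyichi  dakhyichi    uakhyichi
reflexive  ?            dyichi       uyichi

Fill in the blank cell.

voice = reflexive: zero marking, form stays yichi.
Attach mood conditional ich- → ichyichi.

ichyichi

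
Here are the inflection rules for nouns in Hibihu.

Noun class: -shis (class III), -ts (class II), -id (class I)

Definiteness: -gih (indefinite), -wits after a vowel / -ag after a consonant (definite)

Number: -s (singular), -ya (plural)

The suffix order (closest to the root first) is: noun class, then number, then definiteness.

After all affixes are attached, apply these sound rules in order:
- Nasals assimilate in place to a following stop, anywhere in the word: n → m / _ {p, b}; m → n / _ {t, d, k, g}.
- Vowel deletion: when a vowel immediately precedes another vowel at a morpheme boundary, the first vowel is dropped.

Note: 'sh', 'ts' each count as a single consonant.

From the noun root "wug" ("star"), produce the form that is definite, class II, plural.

wugtsyawits

Attach noun class class II -ts → wugts.
Attach number plural -ya → wugtsya.
Attach definiteness definite -wits (after vowel 'a') → wugtsyawits.
Nasal assimilation: no change.
Vowel deletion: no change.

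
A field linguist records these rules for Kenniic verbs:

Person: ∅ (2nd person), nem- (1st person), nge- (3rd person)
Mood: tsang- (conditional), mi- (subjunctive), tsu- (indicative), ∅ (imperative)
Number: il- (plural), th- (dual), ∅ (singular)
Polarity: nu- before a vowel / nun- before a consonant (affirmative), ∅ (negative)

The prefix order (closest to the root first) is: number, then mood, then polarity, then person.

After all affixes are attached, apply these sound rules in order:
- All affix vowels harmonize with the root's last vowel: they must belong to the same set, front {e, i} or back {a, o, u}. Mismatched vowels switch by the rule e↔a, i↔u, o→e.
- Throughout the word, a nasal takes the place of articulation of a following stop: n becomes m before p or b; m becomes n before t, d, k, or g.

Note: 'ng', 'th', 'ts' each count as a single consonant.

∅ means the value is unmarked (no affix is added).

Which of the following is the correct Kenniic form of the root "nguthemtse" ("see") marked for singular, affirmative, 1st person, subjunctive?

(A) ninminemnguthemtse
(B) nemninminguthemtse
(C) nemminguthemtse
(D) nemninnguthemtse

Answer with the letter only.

B

number = singular: zero marking, form stays nguthemtse.
Attach mood subjunctive mi- → minguthemtse.
Attach polarity affirmative nun- (before consonant 'm') → nunminguthemtse.
Attach person 1st person nem- → nemnunminguthemtse.
Apply vowel harmony: nemnunminguthemtse → nemninminguthemtse.
Nasal assimilation: no change.
So the correct form is nemninminguthemtse, option (B).
(D) nemninnguthemtse is wrong: it uses imperative instead of subjunctive for mood.
(C) nemminguthemtse is wrong: it uses negative instead of affirmative for polarity.
(A) ninminemnguthemtse is wrong: it has the affixes in the wrong order.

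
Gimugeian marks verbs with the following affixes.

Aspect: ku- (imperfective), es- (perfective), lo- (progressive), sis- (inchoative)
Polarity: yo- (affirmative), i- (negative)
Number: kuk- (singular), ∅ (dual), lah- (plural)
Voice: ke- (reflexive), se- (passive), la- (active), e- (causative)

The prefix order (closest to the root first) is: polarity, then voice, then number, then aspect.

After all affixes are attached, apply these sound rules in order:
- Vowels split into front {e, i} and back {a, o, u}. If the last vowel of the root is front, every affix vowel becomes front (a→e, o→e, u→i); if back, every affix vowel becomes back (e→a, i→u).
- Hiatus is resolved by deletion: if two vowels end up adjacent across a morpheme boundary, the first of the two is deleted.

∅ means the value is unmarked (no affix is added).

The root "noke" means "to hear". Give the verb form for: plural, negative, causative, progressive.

lelehinoke

Attach polarity negative i- → inoke.
Attach voice causative e- → einoke.
Attach number plural lah- → laheinoke.
Attach aspect progressive lo- → lolaheinoke.
Apply vowel harmony: lolaheinoke → leleheinoke.
Apply vowel deletion: leleheinoke → lelehinoke.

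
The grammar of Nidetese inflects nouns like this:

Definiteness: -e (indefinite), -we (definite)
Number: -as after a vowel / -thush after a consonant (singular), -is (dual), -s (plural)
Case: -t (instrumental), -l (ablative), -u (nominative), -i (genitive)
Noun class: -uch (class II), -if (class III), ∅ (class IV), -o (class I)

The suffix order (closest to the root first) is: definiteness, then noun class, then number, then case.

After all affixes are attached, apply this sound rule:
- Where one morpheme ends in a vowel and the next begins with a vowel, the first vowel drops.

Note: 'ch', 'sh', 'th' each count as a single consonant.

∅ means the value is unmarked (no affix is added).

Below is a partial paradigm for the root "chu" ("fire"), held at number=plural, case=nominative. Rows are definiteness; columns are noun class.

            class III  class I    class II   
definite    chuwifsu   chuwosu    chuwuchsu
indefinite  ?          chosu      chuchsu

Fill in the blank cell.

chifsu

Attach definiteness indefinite -e → chue.
Attach noun class class III -if → chueif.
Attach number plural -s → chueifs.
Attach case nominative -u → chueifsu.
Apply vowel deletion: chueifsu → chifsu.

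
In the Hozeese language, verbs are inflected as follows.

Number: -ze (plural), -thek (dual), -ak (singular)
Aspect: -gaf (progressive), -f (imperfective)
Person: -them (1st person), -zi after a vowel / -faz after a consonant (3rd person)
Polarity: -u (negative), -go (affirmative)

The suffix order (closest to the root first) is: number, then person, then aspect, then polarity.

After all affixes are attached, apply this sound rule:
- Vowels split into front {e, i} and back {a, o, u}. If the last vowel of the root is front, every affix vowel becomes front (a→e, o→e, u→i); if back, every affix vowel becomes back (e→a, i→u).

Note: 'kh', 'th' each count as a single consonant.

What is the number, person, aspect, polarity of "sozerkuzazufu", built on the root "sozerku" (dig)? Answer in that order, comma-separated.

Segment: sozerku-ze-zi-f-u.
number: -ze → plural.
person: -zi/faz → 3rd person.
aspect: -f → imperfective.
polarity: -u → negative.

plural, 3rd person, imperfective, negative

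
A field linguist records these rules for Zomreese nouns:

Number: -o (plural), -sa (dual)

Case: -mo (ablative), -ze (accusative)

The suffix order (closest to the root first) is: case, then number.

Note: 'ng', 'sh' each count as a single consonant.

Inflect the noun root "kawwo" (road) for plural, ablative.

kawwomoo

Attach case ablative -mo → kawwomo.
Attach number plural -o → kawwomoo.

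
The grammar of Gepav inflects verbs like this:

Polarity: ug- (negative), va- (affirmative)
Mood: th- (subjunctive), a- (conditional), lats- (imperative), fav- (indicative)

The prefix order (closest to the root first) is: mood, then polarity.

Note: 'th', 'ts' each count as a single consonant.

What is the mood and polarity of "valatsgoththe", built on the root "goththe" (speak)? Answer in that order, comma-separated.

Segment: va-lats-goththe.
mood: lats- → imperative.
polarity: va- → affirmative.

imperative, affirmative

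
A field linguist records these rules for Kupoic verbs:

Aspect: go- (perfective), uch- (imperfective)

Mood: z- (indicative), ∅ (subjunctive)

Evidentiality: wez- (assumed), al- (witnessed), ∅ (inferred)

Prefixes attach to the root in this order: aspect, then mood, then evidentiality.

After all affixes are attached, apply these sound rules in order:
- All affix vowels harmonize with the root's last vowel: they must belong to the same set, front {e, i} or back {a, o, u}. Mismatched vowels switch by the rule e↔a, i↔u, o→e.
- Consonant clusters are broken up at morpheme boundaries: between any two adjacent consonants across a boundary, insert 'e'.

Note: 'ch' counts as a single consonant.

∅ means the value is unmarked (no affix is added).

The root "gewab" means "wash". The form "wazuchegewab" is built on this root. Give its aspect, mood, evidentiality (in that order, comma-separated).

imperfective, subjunctive, assumed

Segment: wez-uch-gewab.
aspect: uch- → imperfective.
mood: ∅ → subjunctive.
evidentiality: wez- → assumed.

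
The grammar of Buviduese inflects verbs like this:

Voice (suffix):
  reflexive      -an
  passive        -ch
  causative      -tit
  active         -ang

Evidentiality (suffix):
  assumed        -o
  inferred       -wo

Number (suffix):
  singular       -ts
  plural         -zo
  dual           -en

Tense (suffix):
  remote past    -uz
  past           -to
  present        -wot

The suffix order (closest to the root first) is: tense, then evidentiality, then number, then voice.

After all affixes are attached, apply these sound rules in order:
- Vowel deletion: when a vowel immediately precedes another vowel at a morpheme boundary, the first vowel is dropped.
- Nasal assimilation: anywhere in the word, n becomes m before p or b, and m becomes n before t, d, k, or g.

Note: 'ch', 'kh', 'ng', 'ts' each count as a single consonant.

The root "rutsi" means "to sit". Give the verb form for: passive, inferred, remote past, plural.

rutsuzwozoch

Attach tense remote past -uz → rutsiuz.
Attach evidentiality inferred -wo → rutsiuzwo.
Attach number plural -zo → rutsiuzwozo.
Attach voice passive -ch → rutsiuzwozoch.
Apply vowel deletion: rutsiuzwozoch → rutsuzwozoch.
Nasal assimilation: no change.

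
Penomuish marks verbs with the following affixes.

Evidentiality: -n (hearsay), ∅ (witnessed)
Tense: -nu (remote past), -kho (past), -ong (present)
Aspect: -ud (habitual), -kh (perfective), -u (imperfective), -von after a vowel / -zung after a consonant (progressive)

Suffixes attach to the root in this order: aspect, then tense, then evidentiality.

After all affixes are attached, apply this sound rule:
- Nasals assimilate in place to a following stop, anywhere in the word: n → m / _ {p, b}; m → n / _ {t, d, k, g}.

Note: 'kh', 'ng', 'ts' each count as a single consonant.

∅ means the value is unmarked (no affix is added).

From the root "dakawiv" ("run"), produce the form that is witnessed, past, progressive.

Attach aspect progressive -zung (after consonant 'v') → dakawivzung.
Attach tense past -kho → dakawivzungkho.
evidentiality = witnessed: zero marking, form stays dakawivzungkho.
Nasal assimilation: no change.

dakawivzungkho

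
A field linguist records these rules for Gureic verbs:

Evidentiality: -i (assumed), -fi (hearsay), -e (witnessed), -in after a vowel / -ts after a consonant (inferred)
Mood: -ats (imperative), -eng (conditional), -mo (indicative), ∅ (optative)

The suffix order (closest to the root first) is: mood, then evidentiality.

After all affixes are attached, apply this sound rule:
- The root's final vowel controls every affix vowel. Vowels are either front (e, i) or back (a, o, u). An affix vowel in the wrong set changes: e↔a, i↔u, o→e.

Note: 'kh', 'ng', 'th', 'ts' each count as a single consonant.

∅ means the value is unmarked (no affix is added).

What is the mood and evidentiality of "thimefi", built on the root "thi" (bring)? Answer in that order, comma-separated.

indicative, hearsay

Segment: thi-mo-fi.
mood: -mo → indicative.
evidentiality: -fi → hearsay.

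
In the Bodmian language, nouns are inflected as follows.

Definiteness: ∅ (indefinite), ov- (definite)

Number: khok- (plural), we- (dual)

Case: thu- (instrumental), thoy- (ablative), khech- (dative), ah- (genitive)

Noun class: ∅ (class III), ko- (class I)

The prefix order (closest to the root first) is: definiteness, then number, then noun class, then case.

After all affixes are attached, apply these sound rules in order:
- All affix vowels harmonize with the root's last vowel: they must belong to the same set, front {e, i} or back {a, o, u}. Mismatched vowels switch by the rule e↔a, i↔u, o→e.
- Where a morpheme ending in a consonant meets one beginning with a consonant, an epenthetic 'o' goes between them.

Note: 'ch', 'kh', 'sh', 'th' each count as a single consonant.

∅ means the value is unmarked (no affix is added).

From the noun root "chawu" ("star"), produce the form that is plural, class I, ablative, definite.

thoyokokhokovochawu

Attach definiteness definite ov- → ovchawu.
Attach number plural khok- → khokovchawu.
Attach noun class class I ko- → kokhokovchawu.
Attach case ablative thoy- → thoykokhokovchawu.
Vowel harmony: no change.
Apply epenthesis: thoykokhokovchawu → thoyokokhokovochawu.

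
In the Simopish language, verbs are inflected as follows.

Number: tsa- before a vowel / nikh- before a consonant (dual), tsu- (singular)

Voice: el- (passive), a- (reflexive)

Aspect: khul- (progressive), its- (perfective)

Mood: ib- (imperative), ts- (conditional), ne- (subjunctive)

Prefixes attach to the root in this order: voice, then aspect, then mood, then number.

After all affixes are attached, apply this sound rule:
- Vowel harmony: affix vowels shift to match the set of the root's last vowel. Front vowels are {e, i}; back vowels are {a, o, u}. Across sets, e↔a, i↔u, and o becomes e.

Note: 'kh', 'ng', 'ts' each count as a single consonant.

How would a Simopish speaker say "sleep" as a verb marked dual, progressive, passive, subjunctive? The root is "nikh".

Attach voice passive el- → elnikh.
Attach aspect progressive khul- → khulelnikh.
Attach mood subjunctive ne- → nekhulelnikh.
Attach number dual nikh- (before consonant 'n') → nikhnekhulelnikh.
Apply vowel harmony: nikhnekhulelnikh → nikhnekhilelnikh.

nikhnekhilelnikh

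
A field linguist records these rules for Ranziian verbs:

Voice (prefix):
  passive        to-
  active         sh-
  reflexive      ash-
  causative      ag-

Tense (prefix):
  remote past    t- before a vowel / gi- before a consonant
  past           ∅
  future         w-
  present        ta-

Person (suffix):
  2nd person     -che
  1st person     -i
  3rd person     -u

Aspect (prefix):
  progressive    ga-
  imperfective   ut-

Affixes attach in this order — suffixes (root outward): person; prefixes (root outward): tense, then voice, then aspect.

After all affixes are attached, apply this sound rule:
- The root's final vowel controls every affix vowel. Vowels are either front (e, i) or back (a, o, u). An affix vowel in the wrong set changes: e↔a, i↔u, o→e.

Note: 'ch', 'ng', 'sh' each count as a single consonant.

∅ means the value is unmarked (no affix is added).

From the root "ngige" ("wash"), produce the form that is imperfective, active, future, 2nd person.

Attach tense future w- → wngige.
Attach person 2nd person -che → wngigeche.
Attach voice active sh- → shwngigeche.
Attach aspect imperfective ut- → utshwngigeche.
Apply vowel harmony: utshwngigeche → itshwngigeche.

itshwngigeche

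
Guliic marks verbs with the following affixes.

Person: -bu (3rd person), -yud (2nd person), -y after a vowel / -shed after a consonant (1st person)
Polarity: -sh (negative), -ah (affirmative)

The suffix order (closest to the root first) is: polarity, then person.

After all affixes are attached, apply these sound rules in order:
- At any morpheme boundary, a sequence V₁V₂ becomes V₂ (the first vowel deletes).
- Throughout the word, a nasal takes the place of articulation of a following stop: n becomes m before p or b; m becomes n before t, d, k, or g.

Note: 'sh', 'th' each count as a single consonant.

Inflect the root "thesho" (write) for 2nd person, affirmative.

Attach polarity affirmative -ah → theshoah.
Attach person 2nd person -yud → theshoahyud.
Apply vowel deletion: theshoahyud → theshahyud.
Nasal assimilation: no change.

theshahyud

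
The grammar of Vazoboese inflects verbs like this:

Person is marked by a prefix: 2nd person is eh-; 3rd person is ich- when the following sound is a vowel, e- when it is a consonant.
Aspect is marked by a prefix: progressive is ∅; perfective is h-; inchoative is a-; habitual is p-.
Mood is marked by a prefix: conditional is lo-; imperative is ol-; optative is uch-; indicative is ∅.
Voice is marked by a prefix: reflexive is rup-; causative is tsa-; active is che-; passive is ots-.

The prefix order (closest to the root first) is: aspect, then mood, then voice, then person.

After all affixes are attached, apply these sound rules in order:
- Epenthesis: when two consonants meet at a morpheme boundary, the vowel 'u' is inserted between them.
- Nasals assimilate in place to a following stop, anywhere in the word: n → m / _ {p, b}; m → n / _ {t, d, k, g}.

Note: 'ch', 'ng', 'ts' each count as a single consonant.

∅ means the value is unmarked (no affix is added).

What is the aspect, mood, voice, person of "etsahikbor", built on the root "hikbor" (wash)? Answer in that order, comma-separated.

Segment: e-tsa-hikbor.
aspect: ∅ → progressive.
mood: ∅ → indicative.
voice: tsa- → causative.
person: ich/e- → 3rd person.

progressive, indicative, causative, 3rd person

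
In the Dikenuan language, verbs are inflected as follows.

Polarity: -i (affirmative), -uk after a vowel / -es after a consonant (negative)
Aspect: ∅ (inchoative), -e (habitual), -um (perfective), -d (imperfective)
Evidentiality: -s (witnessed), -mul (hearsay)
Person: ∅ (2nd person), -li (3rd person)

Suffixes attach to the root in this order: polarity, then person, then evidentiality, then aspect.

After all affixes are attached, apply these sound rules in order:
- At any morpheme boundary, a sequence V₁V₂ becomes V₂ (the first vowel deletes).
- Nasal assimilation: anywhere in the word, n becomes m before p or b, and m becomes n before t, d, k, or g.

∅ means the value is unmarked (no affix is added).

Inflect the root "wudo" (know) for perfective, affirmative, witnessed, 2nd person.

Attach polarity affirmative -i → wudoi.
person = 2nd person: zero marking, form stays wudoi.
Attach evidentiality witnessed -s → wudois.
Attach aspect perfective -um → wudoisum.
Apply vowel deletion: wudoisum → wudisum.
Nasal assimilation: no change.

wudisum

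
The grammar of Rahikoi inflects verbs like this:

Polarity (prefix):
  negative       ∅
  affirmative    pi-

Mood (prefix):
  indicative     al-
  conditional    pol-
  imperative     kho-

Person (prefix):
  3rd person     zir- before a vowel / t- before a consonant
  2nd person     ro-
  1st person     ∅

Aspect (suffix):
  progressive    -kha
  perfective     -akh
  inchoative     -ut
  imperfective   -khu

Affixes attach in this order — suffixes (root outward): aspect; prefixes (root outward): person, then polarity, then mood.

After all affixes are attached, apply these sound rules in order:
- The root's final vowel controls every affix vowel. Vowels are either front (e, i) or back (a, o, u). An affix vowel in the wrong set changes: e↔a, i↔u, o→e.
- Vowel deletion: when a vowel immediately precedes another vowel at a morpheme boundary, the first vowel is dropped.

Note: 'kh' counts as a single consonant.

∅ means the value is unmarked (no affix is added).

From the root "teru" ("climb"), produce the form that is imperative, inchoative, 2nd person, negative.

khoroterut

Attach person 2nd person ro- → roteru.
Attach aspect inchoative -ut → roteruut.
polarity = negative: zero marking, form stays roteruut.
Attach mood imperative kho- → khoroteruut.
Vowel harmony: no change.
Apply vowel deletion: khoroteruut → khoroterut.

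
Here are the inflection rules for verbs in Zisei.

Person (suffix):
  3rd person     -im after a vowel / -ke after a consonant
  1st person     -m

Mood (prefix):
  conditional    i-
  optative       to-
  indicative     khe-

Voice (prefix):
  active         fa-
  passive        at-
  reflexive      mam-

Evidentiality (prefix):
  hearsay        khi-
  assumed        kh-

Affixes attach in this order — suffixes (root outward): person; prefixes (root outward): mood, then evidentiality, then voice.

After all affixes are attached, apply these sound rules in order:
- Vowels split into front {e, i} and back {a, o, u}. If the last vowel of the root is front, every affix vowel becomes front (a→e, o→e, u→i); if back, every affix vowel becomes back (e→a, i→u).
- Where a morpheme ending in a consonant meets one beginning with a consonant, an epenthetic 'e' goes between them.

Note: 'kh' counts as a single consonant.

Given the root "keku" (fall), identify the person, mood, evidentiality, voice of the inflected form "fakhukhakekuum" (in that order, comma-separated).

Segment: fa-khi-khe-keku-im.
person: -im/ke → 3rd person.
mood: khe- → indicative.
evidentiality: khi- → hearsay.
voice: fa- → active.

3rd person, indicative, hearsay, active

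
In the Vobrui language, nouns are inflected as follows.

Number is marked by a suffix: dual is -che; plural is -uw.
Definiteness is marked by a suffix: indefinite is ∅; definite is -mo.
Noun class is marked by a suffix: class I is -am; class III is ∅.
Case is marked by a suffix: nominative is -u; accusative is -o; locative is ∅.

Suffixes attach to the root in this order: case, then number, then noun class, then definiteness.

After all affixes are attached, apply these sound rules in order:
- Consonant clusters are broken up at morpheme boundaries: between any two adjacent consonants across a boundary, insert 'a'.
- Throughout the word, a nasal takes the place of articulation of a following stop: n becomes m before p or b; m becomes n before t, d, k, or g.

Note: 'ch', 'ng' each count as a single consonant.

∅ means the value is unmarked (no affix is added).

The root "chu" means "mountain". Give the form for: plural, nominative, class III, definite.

Attach case nominative -u → chuu.
Attach number plural -uw → chuuuw.
noun class = class III: zero marking, form stays chuuuw.
Attach definiteness definite -mo → chuuuwmo.
Apply epenthesis: chuuuwmo → chuuuwamo.
Nasal assimilation: no change.

chuuuwamo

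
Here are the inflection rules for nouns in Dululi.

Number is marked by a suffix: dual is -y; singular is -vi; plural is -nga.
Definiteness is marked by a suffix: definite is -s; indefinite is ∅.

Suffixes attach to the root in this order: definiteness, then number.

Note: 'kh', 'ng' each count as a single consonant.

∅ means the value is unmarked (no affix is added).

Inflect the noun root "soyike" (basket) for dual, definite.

soyikesy

Attach definiteness definite -s → soyikes.
Attach number dual -y → soyikesy.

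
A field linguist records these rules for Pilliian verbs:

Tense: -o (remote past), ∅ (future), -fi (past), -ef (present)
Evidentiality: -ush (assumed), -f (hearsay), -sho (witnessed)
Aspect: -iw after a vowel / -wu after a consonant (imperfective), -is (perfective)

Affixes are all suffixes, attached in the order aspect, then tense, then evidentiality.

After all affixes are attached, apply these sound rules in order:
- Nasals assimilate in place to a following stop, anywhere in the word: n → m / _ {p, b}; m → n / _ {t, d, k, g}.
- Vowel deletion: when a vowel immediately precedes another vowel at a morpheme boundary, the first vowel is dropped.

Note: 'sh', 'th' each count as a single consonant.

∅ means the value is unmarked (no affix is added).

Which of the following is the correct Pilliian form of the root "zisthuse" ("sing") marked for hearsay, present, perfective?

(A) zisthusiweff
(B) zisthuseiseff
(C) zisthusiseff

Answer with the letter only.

Attach aspect perfective -is → zisthuseis.
Attach tense present -ef → zisthuseisef.
Attach evidentiality hearsay -f → zisthuseiseff.
Nasal assimilation: no change.
Apply vowel deletion: zisthuseiseff → zisthusiseff.
So the correct form is zisthusiseff, option (C).
(B) zisthuseiseff is wrong: it fails to apply the sound rule(s).
(A) zisthusiweff is wrong: it uses imperfective instead of perfective for aspect.

C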